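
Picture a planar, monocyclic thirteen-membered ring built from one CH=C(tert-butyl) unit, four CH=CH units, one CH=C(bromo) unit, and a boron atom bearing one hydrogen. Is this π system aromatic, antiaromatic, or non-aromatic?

Antiaromatic

Check conjugation: every atom in a ring double bond is sp² and brings one electron to the p orbital; the boron has an empty p orbital — every position has a p orbital, so the cyclic π system is continuous.
Counting π electrons: 6 × 2 = 12 from the double-bond units + 0 from the BH atom = 12.
With 12 = 4·3 π electrons, Hückel's rule classifies the planar ring as antiaromatic.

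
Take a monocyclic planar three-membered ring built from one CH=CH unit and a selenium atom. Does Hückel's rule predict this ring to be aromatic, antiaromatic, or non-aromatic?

Check conjugation: each doubly-bonded ring atom is sp² with one p-orbital electron; the selenium donates one lone pair from its p orbital — every position has a p orbital, so the cyclic π system is continuous.
π-electron count: 1 × 2 = 2 from the double-bond unit + 2 from the Se atom = 4.
4 = 4(1); a planar, fully conjugated 4n system is antiaromatic.

Antiaromatic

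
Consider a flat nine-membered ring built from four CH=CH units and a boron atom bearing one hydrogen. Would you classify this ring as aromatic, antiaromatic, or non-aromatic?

Antiaromatic

Every ring atom contributes a p orbital perpendicular to the ring (every atom in a ring double bond is sp² and brings one electron to the p orbital; the boron has an empty p orbital), so the π system is cyclic and fully conjugated.
π-electron count: 4 × 2 = 8 from the double-bond units + 0 from the BH atom = 8.
8 = 4(2); a planar, fully conjugated 4n system is antiaromatic.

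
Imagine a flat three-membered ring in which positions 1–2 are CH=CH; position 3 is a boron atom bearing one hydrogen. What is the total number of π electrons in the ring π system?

All ring atoms are sp² and supply a p orbital to the ring (every atom in a ring double bond is sp² and brings one electron to the p orbital; the boron has an empty p orbital); the conjugation is uninterrupted.
Tallying contributions gives 1 × 2 = 2 from the double-bond unit + 0 from the BH atom = 2.

2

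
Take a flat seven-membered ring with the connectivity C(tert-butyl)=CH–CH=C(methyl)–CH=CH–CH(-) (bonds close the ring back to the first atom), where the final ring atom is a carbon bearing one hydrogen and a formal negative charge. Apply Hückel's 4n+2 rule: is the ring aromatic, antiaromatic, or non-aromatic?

Check conjugation: each doubly-bonded ring atom is sp² with one p-orbital electron; the carbanion's lone pair occupies the p orbital — every position has a p orbital, so the cyclic π system is continuous.
Tallying contributions gives 3 × 2 = 6 from the double-bond units + 2 from the CH(-) atom = 8.
With 8 = 4·2 π electrons, Hückel's rule classifies the planar ring as antiaromatic.

Antiaromatic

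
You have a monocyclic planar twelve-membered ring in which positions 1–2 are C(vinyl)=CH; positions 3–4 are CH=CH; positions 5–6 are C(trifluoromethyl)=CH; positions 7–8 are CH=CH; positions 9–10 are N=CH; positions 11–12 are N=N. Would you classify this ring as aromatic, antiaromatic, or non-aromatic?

Every ring atom contributes a p orbital perpendicular to the ring (every atom in a ring double bond is sp² and brings one electron to the p orbital; each =N– nitrogen is pyridine-type (lone pair in the sp² plane, one electron in the p orbital)), so the π system is cyclic and fully conjugated.
Adding the contributions, 6 × 2 = 12 from the 6 double-bond units.
A 4n π count (12, n = 3) in a planar conjugated ring means antiaromatic.

Antiaromatic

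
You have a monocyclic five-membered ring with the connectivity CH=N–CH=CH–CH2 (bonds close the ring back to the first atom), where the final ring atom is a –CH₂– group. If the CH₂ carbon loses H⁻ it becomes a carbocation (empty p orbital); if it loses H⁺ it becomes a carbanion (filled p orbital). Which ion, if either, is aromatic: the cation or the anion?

The anion

Once that carbon is sp², every ring atom has a p orbital and both ions are fully conjugated.
Cation: 2 × 2 + 0 = 4 π electrons → 4(1), antiaromatic.
Anion: 2 × 2 + 2 = 6 π electrons → 4(1)+2, aromatic.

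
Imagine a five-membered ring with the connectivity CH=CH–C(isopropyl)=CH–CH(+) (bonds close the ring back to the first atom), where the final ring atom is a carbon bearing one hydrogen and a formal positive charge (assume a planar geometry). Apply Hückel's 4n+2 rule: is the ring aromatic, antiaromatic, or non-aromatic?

Every ring atom contributes a p orbital perpendicular to the ring (the double-bond atoms are sp², each contributing one p electron; the carbocation has an empty p orbital), so the π system is cyclic and fully conjugated.
Tallying contributions gives 2 × 2 = 4 from the double-bond units + 0 from the CH(+) atom = 4.
With 4 = 4·1 π electrons, Hückel's rule classifies the planar ring as antiaromatic.

Antiaromatic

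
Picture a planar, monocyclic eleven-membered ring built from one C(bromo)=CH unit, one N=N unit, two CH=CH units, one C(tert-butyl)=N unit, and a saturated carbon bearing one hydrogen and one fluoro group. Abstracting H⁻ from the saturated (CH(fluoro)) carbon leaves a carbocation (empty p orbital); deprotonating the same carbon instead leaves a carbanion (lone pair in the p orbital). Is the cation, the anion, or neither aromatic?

In both ions every ring atom is sp² and contributes a p orbital, so both rings are fully conjugated.
Cation: 5 × 2 + 0 = 10 π electrons → 4(2)+2, aromatic.
Anion: 5 × 2 + 2 = 12 π electrons → 4(3), antiaromatic.

The cation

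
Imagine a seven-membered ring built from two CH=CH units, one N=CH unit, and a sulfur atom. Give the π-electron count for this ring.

8

All ring atoms are sp² and supply a p orbital to the ring (each doubly-bonded ring atom is sp² with one p-orbital electron; each =N– nitrogen is pyridine-type (lone pair in the sp² plane, one electron in the p orbital); the sulfur donates one lone pair from its p orbital); the conjugation is uninterrupted.
Adding the contributions, 3 × 2 = 6 from the double-bond units + 2 from the S atom = 8.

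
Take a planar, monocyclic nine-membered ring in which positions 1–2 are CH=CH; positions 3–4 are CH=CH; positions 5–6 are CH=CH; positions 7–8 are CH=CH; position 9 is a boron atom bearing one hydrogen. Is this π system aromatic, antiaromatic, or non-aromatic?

Antiaromatic

The p orbitals form a continuous loop: each doubly-bonded ring atom is sp² with one p-orbital electron; the boron has an empty p orbital. The ring is fully conjugated.
Tallying contributions gives 4 × 2 = 8 from the double-bond units + 0 from the BH atom = 8.
8 is a 4n count (n = 2), so the planar conjugated ring is antiaromatic.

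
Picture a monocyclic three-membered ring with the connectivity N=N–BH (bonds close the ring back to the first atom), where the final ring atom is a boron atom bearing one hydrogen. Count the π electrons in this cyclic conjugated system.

Every ring atom contributes a p orbital perpendicular to the ring (the double-bond atoms are sp², each contributing one p electron; the doubly-bonded nitrogens are pyridine-type — their lone pairs lie in the ring plane, leaving one electron in the p orbital; the boron has an empty p orbital), so the π system is cyclic and fully conjugated.
Counting π electrons: 1 × 2 = 2 from the double-bond unit + 0 from the BH atom = 2.

2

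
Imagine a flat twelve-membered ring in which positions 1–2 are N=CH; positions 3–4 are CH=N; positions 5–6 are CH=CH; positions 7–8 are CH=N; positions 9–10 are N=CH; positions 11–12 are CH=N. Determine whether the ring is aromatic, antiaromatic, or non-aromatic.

All ring atoms are sp² and supply a p orbital to the ring (the double-bond atoms are sp², each contributing one p electron; the doubly-bonded nitrogens are pyridine-type — their lone pairs lie in the ring plane, leaving one electron in the p orbital); the conjugation is uninterrupted.
Adding the contributions, 6 × 2 = 12 from the 6 double-bond units.
12 is a 4n count (n = 3), so the planar conjugated ring is antiaromatic.

Antiaromatic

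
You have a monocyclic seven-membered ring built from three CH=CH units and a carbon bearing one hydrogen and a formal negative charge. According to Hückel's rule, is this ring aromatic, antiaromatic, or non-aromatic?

Check conjugation: each doubly-bonded ring atom is sp² with one p-orbital electron; the carbanion's lone pair occupies the p orbital — every position has a p orbital, so the cyclic π system is continuous.
Tallying contributions gives 3 × 2 = 6 from the double-bond units + 2 from the CH(-) atom = 8.
8 is a 4n count (n = 2), so the planar conjugated ring is antiaromatic.
This is the cycloheptatrienyl anion.

Antiaromatic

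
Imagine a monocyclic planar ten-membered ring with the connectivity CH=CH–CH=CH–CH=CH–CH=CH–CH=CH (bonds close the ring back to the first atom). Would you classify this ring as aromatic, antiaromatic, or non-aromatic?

The p orbitals form a continuous loop: the double-bond atoms are sp², each contributing one p electron. The ring is fully conjugated.
π-electron count: 5 × 2 = 10 from the 5 double-bond units.
With 10 π electrons (n = 2), the Hückel 4n+2 condition holds.

Aromatic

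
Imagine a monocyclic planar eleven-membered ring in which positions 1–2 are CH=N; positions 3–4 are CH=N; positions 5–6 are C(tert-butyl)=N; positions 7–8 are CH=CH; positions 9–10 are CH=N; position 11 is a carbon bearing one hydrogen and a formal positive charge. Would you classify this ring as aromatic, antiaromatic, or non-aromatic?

All ring atoms are sp² and supply a p orbital to the ring (every atom in a ring double bond is sp² and brings one electron to the p orbital; the doubly-bonded nitrogens are pyridine-type — their lone pairs lie in the ring plane, leaving one electron in the p orbital; the carbocation has an empty p orbital); the conjugation is uninterrupted.
Tallying contributions gives 5 × 2 = 10 from the double-bond units + 0 from the CH(+) atom = 10.
10 = 4(2) + 2, which satisfies Hückel's 4n+2 rule.

Aromatic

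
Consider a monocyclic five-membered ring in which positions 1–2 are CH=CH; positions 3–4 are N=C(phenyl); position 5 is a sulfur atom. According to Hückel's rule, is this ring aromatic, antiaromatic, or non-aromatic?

Aromatic

The p orbitals form a continuous loop: the double-bond atoms are sp², each contributing one p electron; the doubly-bonded nitrogens are pyridine-type — their lone pairs lie in the ring plane, leaving one electron in the p orbital; the sulfur donates one lone pair from its p orbital. The ring is fully conjugated.
Adding the contributions, 2 × 2 = 4 from the double-bond units + 2 from the S atom = 6.
With 6 π electrons (n = 1), the Hückel 4n+2 condition holds.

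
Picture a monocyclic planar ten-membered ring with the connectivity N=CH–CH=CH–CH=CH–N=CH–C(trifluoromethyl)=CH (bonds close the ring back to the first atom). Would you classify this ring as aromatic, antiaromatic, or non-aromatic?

The p orbitals form a continuous loop: every atom in a ring double bond is sp² and brings one electron to the p orbital; each sp² =N– keeps its lone pair in-plane and puts one electron into the π system. The ring is fully conjugated.
Tallying contributions gives 5 × 2 = 10 from the 5 double-bond units.
That gives a 4n+2 count (10, n = 2).

Aromatic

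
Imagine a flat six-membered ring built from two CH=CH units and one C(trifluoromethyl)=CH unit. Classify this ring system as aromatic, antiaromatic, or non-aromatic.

Aromatic

All ring atoms are sp² and supply a p orbital to the ring (the double-bond atoms are sp², each contributing one p electron); the conjugation is uninterrupted.
Counting π electrons: 3 × 2 = 6 from the 3 double-bond units.
Since 6 = 4·1 + 2, the ring meets the 4n+2 criterion.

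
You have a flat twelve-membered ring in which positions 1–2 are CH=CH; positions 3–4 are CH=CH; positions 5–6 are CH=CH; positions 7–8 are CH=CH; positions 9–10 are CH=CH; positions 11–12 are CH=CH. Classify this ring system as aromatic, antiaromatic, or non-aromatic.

Antiaromatic

Check conjugation: each doubly-bonded ring atom is sp² with one p-orbital electron — every position has a p orbital, so the cyclic π system is continuous.
Tallying contributions gives 6 × 2 = 12 from the 6 double-bond units.
A 4n π count (12, n = 3) in a planar conjugated ring means antiaromatic.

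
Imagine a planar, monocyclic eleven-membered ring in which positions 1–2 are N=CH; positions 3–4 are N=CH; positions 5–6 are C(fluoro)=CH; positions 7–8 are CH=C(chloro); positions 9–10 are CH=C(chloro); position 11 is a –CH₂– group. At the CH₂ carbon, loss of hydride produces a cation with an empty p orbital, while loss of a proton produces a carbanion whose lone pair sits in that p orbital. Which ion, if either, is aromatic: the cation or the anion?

The cation

In both ions every ring atom is sp² and contributes a p orbital, so both rings are fully conjugated.
Cation: 5 × 2 + 0 = 10 π electrons → 4(2)+2, aromatic.
Anion: 5 × 2 + 2 = 12 π electrons → 4(3), antiaromatic.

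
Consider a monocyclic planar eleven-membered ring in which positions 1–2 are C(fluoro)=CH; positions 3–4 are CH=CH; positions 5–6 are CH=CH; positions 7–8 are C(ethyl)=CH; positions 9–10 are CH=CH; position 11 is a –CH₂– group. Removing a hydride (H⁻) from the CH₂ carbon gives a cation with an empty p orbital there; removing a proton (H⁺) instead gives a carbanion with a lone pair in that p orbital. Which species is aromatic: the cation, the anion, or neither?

The cation

Once that carbon is sp², every ring atom has a p orbital and both ions are fully conjugated.
Cation: 5 × 2 + 0 = 10 π electrons → 4(2)+2, aromatic.
Anion: 5 × 2 + 2 = 12 π electrons → 4(3), antiaromatic.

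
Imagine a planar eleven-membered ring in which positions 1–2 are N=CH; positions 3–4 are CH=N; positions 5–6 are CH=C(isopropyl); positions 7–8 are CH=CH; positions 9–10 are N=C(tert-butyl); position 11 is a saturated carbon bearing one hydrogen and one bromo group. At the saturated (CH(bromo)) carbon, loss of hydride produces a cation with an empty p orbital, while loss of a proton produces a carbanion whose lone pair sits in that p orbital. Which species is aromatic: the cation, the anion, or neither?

The cation

In both ions every ring atom is sp² and contributes a p orbital, so both rings are fully conjugated.
Cation: 5 × 2 + 0 = 10 π electrons → 4(2)+2, aromatic.
Anion: 5 × 2 + 2 = 12 π electrons → 4(3), antiaromatic.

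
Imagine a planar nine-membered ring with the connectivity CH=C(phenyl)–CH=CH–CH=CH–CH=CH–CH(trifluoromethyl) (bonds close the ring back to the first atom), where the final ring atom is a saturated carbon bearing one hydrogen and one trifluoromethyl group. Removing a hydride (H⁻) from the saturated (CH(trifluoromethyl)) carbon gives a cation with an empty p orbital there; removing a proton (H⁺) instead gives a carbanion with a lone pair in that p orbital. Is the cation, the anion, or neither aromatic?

The anion

In either ion the ring is fully conjugated: every atom, including the new sp² carbon, supplies a p orbital.
Cation: 4 × 2 + 0 = 8 π electrons → 4(2), antiaromatic.
Anion: 4 × 2 + 2 = 10 π electrons → 4(2)+2, aromatic.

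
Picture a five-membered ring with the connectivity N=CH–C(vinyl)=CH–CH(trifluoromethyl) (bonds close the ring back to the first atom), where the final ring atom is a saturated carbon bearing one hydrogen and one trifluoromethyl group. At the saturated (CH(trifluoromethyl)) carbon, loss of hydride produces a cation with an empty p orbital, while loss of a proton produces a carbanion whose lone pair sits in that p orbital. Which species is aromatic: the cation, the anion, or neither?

In either ion the ring is fully conjugated: every atom, including the new sp² carbon, supplies a p orbital.
Cation: 2 × 2 + 0 = 4 π electrons → 4(1), antiaromatic.
Anion: 2 × 2 + 2 = 6 π electrons → 4(1)+2, aromatic.

The anion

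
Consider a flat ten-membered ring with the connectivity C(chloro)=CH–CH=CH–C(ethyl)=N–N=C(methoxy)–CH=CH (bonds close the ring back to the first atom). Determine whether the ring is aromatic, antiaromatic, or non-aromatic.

Aromatic

Check conjugation: every atom in a ring double bond is sp² and brings one electron to the p orbital; each =N– nitrogen is pyridine-type (lone pair in the sp² plane, one electron in the p orbital) — every position has a p orbital, so the cyclic π system is continuous.
Counting π electrons: 5 × 2 = 10 from the 5 double-bond units.
10 = 4(2) + 2, which satisfies Hückel's 4n+2 rule.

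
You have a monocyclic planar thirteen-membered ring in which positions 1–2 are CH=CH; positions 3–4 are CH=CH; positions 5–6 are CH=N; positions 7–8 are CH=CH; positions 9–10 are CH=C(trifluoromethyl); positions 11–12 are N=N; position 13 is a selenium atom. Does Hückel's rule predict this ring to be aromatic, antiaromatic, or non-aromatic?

All ring atoms are sp² and supply a p orbital to the ring (each doubly-bonded ring atom is sp² with one p-orbital electron; each sp² =N– keeps its lone pair in-plane and puts one electron into the π system; the selenium donates one lone pair from its p orbital); the conjugation is uninterrupted.
Tallying contributions gives 6 × 2 = 12 from the double-bond units + 2 from the Se atom = 14.
With 14 π electrons (n = 3), the Hückel 4n+2 condition holds.

Aromatic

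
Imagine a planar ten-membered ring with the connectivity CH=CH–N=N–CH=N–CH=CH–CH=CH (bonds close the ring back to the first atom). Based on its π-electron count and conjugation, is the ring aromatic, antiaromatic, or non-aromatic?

Aromatic

Check conjugation: each doubly-bonded ring atom is sp² with one p-orbital electron; each sp² =N– keeps its lone pair in-plane and puts one electron into the π system — every position has a p orbital, so the cyclic π system is continuous.
Adding the contributions, 5 × 2 = 10 from the 5 double-bond units.
Since 10 = 4·2 + 2, the ring meets the 4n+2 criterion.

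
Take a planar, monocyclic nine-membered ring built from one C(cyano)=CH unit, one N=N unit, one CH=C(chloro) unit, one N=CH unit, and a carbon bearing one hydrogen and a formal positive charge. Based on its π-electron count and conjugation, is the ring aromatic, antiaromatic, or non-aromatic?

The p orbitals form a continuous loop: every atom in a ring double bond is sp² and brings one electron to the p orbital; each sp² =N– keeps its lone pair in-plane and puts one electron into the π system; the carbocation has an empty p orbital. The ring is fully conjugated.
Counting π electrons: 4 × 2 = 8 from the double-bond units + 0 from the CH(+) atom = 8.
A 4n π count (8, n = 2) in a planar conjugated ring means antiaromatic.

Antiaromatic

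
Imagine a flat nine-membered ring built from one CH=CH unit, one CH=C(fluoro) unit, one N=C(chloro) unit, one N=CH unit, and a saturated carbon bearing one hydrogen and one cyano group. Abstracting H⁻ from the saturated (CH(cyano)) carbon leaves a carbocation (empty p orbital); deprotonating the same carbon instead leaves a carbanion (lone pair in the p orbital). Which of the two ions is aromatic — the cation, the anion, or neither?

The anion

Once that carbon is sp², every ring atom has a p orbital and both ions are fully conjugated.
Cation: 4 × 2 + 0 = 8 π electrons → 4(2), antiaromatic.
Anion: 4 × 2 + 2 = 10 π electrons → 4(2)+2, aromatic.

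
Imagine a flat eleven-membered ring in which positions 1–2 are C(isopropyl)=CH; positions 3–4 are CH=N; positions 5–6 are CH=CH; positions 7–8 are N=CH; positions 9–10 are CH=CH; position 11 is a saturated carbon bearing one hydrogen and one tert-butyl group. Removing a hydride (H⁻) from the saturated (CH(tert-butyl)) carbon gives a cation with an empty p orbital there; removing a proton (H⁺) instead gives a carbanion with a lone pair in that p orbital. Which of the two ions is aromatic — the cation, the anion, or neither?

The cation

Once that carbon is sp², every ring atom has a p orbital and both ions are fully conjugated.
Cation: 5 × 2 + 0 = 10 π electrons → 4(2)+2, aromatic.
Anion: 5 × 2 + 2 = 12 π electrons → 4(3), antiaromatic.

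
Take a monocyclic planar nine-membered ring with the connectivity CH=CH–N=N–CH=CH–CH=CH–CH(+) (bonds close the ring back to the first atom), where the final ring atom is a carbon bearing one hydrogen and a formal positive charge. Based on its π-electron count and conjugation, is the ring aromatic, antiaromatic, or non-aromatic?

Every ring atom contributes a p orbital perpendicular to the ring (each doubly-bonded ring atom is sp² with one p-orbital electron; each =N– nitrogen is pyridine-type (lone pair in the sp² plane, one electron in the p orbital); the carbocation has an empty p orbital), so the π system is cyclic and fully conjugated.
π-electron count: 4 × 2 = 8 from the double-bond units + 0 from the CH(+) atom = 8.
8 is a 4n count (n = 2), so the planar conjugated ring is antiaromatic.

Antiaromatic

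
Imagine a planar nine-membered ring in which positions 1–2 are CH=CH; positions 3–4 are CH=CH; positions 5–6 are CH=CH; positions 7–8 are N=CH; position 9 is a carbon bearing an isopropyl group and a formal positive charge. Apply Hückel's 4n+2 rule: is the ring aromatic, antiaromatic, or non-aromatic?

Antiaromatic

Check conjugation: the double-bond atoms are sp², each contributing one p electron; each =N– nitrogen is pyridine-type (lone pair in the sp² plane, one electron in the p orbital); the carbocation has an empty p orbital — every position has a p orbital, so the cyclic π system is continuous.
Tallying contributions gives 4 × 2 = 8 from the double-bond units + 0 from the C(isopropyl)(+) atom = 8.
8 is a 4n count (n = 2), so the planar conjugated ring is antiaromatic.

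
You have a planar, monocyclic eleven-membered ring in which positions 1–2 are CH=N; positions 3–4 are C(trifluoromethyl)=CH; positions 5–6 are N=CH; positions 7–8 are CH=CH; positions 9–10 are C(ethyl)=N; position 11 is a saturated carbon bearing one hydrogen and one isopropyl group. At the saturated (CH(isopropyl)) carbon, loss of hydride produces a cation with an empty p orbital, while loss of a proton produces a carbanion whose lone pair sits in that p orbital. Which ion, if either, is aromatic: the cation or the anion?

In both ions every ring atom is sp² and contributes a p orbital, so both rings are fully conjugated.
Cation: 5 × 2 + 0 = 10 π electrons → 4(2)+2, aromatic.
Anion: 5 × 2 + 2 = 12 π electrons → 4(3), antiaromatic.

The cation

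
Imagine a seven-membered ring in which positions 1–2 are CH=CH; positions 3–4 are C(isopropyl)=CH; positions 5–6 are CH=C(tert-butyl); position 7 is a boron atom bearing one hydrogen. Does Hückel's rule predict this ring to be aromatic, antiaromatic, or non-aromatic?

Every ring atom contributes a p orbital perpendicular to the ring (each doubly-bonded ring atom is sp² with one p-orbital electron; the boron has an empty p orbital), so the π system is cyclic and fully conjugated.
Adding the contributions, 3 × 2 = 6 from the double-bond units + 0 from the BH atom = 6.
Since 6 = 4·1 + 2, the ring meets the 4n+2 criterion.

Aromatic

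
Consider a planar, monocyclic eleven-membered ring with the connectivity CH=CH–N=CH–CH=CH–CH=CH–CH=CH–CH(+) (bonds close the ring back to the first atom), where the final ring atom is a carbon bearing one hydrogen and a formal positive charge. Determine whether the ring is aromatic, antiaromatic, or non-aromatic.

Aromatic

Every ring atom contributes a p orbital perpendicular to the ring (every atom in a ring double bond is sp² and brings one electron to the p orbital; each sp² =N– keeps its lone pair in-plane and puts one electron into the π system; the carbocation has an empty p orbital), so the π system is cyclic and fully conjugated.
π-electron count: 5 × 2 = 10 from the double-bond units + 0 from the CH(+) atom = 10.
That gives a 4n+2 count (10, n = 2).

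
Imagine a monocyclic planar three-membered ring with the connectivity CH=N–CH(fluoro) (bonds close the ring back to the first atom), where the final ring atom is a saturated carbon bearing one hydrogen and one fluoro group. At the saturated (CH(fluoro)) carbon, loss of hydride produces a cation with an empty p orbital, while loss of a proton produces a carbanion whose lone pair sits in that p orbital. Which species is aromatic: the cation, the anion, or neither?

Once that carbon is sp², every ring atom has a p orbital and both ions are fully conjugated.
Cation: 1 × 2 + 0 = 2 π electrons → 4(0)+2, aromatic.
Anion: 1 × 2 + 2 = 4 π electrons → 4(1), antiaromatic.

The cation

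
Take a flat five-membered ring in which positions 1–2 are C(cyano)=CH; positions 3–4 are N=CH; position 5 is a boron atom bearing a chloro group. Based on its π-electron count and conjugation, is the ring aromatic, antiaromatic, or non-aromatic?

Antiaromatic

Check conjugation: the double-bond atoms are sp², each contributing one p electron; the doubly-bonded nitrogens are pyridine-type — their lone pairs lie in the ring plane, leaving one electron in the p orbital; the boron has an empty p orbital — every position has a p orbital, so the cyclic π system is continuous.
Adding the contributions, 2 × 2 = 4 from the double-bond units + 0 from the B(chloro) atom = 4.
With 4 = 4·1 π electrons, Hückel's rule classifies the planar ring as antiaromatic.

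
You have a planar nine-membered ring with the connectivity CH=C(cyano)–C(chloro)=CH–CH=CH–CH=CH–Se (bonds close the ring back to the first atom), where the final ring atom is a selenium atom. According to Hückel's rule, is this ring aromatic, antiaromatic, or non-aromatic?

Every ring atom contributes a p orbital perpendicular to the ring (every atom in a ring double bond is sp² and brings one electron to the p orbital; the selenium donates one lone pair from its p orbital), so the π system is cyclic and fully conjugated.
Tallying contributions gives 4 × 2 = 8 from the double-bond units + 2 from the Se atom = 10.
Since 10 = 4·2 + 2, the ring meets the 4n+2 criterion.

Aromatic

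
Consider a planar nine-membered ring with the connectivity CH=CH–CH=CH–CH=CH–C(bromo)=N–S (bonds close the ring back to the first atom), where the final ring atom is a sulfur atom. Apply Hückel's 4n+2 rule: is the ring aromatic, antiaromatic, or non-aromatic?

Aromatic

Check conjugation: every atom in a ring double bond is sp² and brings one electron to the p orbital; each =N– nitrogen is pyridine-type (lone pair in the sp² plane, one electron in the p orbital); the sulfur donates one lone pair from its p orbital — every position has a p orbital, so the cyclic π system is continuous.
Adding the contributions, 4 × 2 = 8 from the double-bond units + 2 from the S atom = 10.
Since 10 = 4·2 + 2, the ring meets the 4n+2 criterion.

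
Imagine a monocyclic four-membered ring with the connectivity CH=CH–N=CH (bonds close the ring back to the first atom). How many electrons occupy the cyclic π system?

4

Every ring atom contributes a p orbital perpendicular to the ring (each doubly-bonded ring atom is sp² with one p-orbital electron; each =N– nitrogen is pyridine-type (lone pair in the sp² plane, one electron in the p orbital)), so the π system is cyclic and fully conjugated.
π-electron count: 2 × 2 = 4 from the 2 double-bond units.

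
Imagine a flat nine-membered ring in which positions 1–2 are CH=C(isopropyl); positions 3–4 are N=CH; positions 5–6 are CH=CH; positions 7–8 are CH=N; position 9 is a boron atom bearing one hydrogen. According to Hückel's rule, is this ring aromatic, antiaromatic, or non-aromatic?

Antiaromatic

The p orbitals form a continuous loop: each doubly-bonded ring atom is sp² with one p-orbital electron; each sp² =N– keeps its lone pair in-plane and puts one electron into the π system; the boron has an empty p orbital. The ring is fully conjugated.
Counting π electrons: 4 × 2 = 8 from the double-bond units + 0 from the BH atom = 8.
With 8 = 4·2 π electrons, Hückel's rule classifies the planar ring as antiaromatic.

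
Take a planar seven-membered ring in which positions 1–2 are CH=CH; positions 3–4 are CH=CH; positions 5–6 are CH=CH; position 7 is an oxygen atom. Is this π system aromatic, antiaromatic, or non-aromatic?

Every ring atom contributes a p orbital perpendicular to the ring (the double-bond atoms are sp², each contributing one p electron; the oxygen donates one lone pair from its p orbital), so the π system is cyclic and fully conjugated.
π-electron count: 3 × 2 = 6 from the double-bond units + 2 from the O atom = 8.
8 is a 4n count (n = 2), so the planar conjugated ring is antiaromatic.

Antiaromatic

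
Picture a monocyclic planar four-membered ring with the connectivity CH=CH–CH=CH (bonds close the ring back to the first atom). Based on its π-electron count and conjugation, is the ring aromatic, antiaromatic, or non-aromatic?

Check conjugation: each doubly-bonded ring atom is sp² with one p-orbital electron — every position has a p orbital, so the cyclic π system is continuous.
Tallying contributions gives 2 × 2 = 4 from the 2 double-bond units.
With 4 = 4·1 π electrons, Hückel's rule classifies the planar ring as antiaromatic.

Antiaromatic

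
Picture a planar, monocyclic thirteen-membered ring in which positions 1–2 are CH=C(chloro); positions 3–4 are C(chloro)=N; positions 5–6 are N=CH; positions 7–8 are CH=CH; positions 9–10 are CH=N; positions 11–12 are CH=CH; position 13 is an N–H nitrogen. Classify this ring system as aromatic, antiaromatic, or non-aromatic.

Aromatic

Check conjugation: each doubly-bonded ring atom is sp² with one p-orbital electron; the doubly-bonded nitrogens are pyridine-type — their lone pairs lie in the ring plane, leaving one electron in the p orbital; the pyrrole-type nitrogen donates its lone pair from the p orbital — every position has a p orbital, so the cyclic π system is continuous.
Adding the contributions, 6 × 2 = 12 from the double-bond units + 2 from the NH atom = 14.
14 = 4(3) + 2, which satisfies Hückel's 4n+2 rule.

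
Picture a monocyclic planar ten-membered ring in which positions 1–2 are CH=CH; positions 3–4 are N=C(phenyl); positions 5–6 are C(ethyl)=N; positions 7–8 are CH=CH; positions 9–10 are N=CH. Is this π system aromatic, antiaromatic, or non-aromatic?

Every ring atom contributes a p orbital perpendicular to the ring (every atom in a ring double bond is sp² and brings one electron to the p orbital; each =N– nitrogen is pyridine-type (lone pair in the sp² plane, one electron in the p orbital)), so the π system is cyclic and fully conjugated.
Adding the contributions, 5 × 2 = 10 from the 5 double-bond units.
With 10 π electrons (n = 2), the Hückel 4n+2 condition holds.

Aromatic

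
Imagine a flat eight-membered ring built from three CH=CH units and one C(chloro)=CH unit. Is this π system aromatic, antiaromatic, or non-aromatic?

Every ring atom contributes a p orbital perpendicular to the ring (the double-bond atoms are sp², each contributing one p electron), so the π system is cyclic and fully conjugated.
Adding the contributions, 4 × 2 = 8 from the 4 double-bond units.
A 4n π count (8, n = 2) in a planar conjugated ring means antiaromatic.

Antiaromatic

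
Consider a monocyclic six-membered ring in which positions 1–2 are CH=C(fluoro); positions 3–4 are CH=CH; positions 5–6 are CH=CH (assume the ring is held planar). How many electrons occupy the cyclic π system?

Every ring atom contributes a p orbital perpendicular to the ring (the double-bond atoms are sp², each contributing one p electron), so the π system is cyclic and fully conjugated.
π-electron count: 3 × 2 = 6 from the 3 double-bond units.

6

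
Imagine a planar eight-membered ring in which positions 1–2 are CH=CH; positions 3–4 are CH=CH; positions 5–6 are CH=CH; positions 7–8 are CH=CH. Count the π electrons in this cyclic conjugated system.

The p orbitals form a continuous loop: every atom in a ring double bond is sp² and brings one electron to the p orbital. The ring is fully conjugated.
Adding the contributions, 4 × 2 = 8 from the 4 double-bond units.
This is cyclooctatetraene.

8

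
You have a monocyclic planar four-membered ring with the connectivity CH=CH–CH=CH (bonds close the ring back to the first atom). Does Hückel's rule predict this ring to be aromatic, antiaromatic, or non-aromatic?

All ring atoms are sp² and supply a p orbital to the ring (the double-bond atoms are sp², each contributing one p electron); the conjugation is uninterrupted.
Counting π electrons: 2 × 2 = 4 from the 2 double-bond units.
4 is a 4n count (n = 1), so the planar conjugated ring is antiaromatic.
(This ring is cyclobutadiene.)

Antiaromatic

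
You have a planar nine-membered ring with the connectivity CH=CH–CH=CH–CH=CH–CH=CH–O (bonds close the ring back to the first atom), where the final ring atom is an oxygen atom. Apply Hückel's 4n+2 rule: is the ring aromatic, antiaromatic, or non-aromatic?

The p orbitals form a continuous loop: each doubly-bonded ring atom is sp² with one p-orbital electron; the oxygen donates one lone pair from its p orbital. The ring is fully conjugated.
Tallying contributions gives 4 × 2 = 8 from the double-bond units + 2 from the O atom = 10.
Since 10 = 4·2 + 2, the ring meets the 4n+2 criterion.

Aromatic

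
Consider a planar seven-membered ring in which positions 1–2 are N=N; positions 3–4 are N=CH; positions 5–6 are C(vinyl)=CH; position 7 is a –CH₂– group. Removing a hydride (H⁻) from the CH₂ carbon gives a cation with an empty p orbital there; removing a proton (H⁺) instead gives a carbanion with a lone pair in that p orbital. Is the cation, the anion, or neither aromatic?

Both ions have a continuous loop of p orbitals — each ring atom is sp².
Cation: 3 × 2 + 0 = 6 π electrons → 4(1)+2, aromatic.
Anion: 3 × 2 + 2 = 8 π electrons → 4(2), antiaromatic.

The cation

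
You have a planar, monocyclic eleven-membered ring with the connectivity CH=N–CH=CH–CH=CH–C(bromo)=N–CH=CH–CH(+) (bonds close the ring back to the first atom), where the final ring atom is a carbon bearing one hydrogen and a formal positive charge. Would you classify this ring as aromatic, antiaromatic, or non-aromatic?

Aromatic

Check conjugation: the double-bond atoms are sp², each contributing one p electron; the doubly-bonded nitrogens are pyridine-type — their lone pairs lie in the ring plane, leaving one electron in the p orbital; the carbocation has an empty p orbital — every position has a p orbital, so the cyclic π system is continuous.
Adding the contributions, 5 × 2 = 10 from the double-bond units + 0 from the CH(+) atom = 10.
10 = 4(2) + 2, which satisfies Hückel's 4n+2 rule.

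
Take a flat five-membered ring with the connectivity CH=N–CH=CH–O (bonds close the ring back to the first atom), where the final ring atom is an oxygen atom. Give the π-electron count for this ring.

6

All ring atoms are sp² and supply a p orbital to the ring (the double-bond atoms are sp², each contributing one p electron; each =N– nitrogen is pyridine-type (lone pair in the sp² plane, one electron in the p orbital); the oxygen donates one lone pair from its p orbital); the conjugation is uninterrupted.
π-electron count: 2 × 2 = 4 from the double-bond units + 2 from the O atom = 6.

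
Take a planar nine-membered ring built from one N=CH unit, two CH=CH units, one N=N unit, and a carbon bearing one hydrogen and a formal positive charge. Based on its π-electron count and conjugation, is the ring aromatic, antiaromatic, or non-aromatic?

Antiaromatic

The p orbitals form a continuous loop: each doubly-bonded ring atom is sp² with one p-orbital electron; each =N– nitrogen is pyridine-type (lone pair in the sp² plane, one electron in the p orbital); the carbocation has an empty p orbital. The ring is fully conjugated.
Counting π electrons: 4 × 2 = 8 from the double-bond units + 0 from the CH(+) atom = 8.
8 is a 4n count (n = 2), so the planar conjugated ring is antiaromatic.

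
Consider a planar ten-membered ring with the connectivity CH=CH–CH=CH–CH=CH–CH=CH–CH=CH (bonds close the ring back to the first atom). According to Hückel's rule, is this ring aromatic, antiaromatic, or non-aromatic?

All ring atoms are sp² and supply a p orbital to the ring (every atom in a ring double bond is sp² and brings one electron to the p orbital); the conjugation is uninterrupted.
Adding the contributions, 5 × 2 = 10 from the 5 double-bond units.
With 10 π electrons (n = 2), the Hückel 4n+2 condition holds.

Aromatic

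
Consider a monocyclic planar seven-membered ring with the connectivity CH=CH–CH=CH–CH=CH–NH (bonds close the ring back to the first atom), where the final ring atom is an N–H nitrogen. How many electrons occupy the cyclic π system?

All ring atoms are sp² and supply a p orbital to the ring (each doubly-bonded ring atom is sp² with one p-orbital electron; the pyrrole-type nitrogen donates its lone pair from the p orbital); the conjugation is uninterrupted.
π-electron count: 3 × 2 = 6 from the double-bond units + 2 from the NH atom = 8.

8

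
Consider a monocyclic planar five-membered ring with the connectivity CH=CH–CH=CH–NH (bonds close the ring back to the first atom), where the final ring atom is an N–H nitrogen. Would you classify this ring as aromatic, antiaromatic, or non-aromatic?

All ring atoms are sp² and supply a p orbital to the ring (every atom in a ring double bond is sp² and brings one electron to the p orbital; the pyrrole-type nitrogen donates its lone pair from the p orbital); the conjugation is uninterrupted.
Counting π electrons: 2 × 2 = 4 from the double-bond units + 2 from the NH atom = 6.
That gives a 4n+2 count (6, n = 1).
(The species described is pyrrole.)

Aromatic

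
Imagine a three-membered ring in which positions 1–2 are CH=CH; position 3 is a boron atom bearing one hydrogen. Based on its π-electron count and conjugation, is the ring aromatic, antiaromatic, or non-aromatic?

Every ring atom contributes a p orbital perpendicular to the ring (the double-bond atoms are sp², each contributing one p electron; the boron has an empty p orbital), so the π system is cyclic and fully conjugated.
Adding the contributions, 1 × 2 = 2 from the double-bond unit + 0 from the BH atom = 2.
2 = 4(0) + 2, which satisfies Hückel's 4n+2 rule.

Aromatic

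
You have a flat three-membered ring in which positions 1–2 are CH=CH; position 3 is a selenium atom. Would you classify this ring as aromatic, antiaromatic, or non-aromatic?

The p orbitals form a continuous loop: every atom in a ring double bond is sp² and brings one electron to the p orbital; the selenium donates one lone pair from its p orbital. The ring is fully conjugated.
Tallying contributions gives 1 × 2 = 2 from the double-bond unit + 2 from the Se atom = 4.
4 = 4(1); a planar, fully conjugated 4n system is antiaromatic.

Antiaromatic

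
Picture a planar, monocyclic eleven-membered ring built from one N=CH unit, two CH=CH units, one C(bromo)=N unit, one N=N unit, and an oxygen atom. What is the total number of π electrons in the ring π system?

The p orbitals form a continuous loop: every atom in a ring double bond is sp² and brings one electron to the p orbital; each sp² =N– keeps its lone pair in-plane and puts one electron into the π system; the oxygen donates one lone pair from its p orbital. The ring is fully conjugated.
Adding the contributions, 5 × 2 = 10 from the double-bond units + 2 from the O atom = 12.

12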